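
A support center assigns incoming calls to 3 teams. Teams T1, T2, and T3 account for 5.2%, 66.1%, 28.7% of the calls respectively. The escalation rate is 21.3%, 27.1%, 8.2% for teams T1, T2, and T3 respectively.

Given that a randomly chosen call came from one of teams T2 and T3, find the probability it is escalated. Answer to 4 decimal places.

Let S = {T2, T3}.
P(S) = 0.661 + 0.287 = 0.948.
P(E ∩ S) = 0.271·0.661 + 0.082·0.287 = 0.179131 + 0.023534 = 0.202665.
P(E | S) = 0.202665 / 0.948 = 0.213782…

P(E|S) ≈ 0.2138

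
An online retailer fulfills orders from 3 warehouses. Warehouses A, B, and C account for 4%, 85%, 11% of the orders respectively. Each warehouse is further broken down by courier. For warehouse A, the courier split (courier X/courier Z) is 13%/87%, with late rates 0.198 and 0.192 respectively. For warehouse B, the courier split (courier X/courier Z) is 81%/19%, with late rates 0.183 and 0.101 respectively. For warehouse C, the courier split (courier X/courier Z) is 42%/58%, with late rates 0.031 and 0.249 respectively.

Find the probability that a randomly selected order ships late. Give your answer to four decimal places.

P(L|A) = 0.13·0.198 + 0.87·0.192 = 0.02574 + 0.16704 = 0.19278
P(L|B) = 0.81·0.183 + 0.19·0.101 = 0.14823 + 0.01919 = 0.16742
P(L|C) = 0.42·0.031 + 0.58·0.249 = 0.01302 + 0.14442 = 0.15744
Then overall,
P(L) = 0.04·0.19278 + 0.85·0.16742 + 0.11·0.15744
      = 0.0077112 + 0.142307 + 0.0173184 = 0.1673366

P(L) ≈ 0.1673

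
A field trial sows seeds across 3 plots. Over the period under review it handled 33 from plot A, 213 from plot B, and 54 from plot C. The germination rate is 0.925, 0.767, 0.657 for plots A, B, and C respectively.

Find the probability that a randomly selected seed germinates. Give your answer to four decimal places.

0.7646

Total: 33 + 213 + 54 = 300.
P(A) = 33/300 = 0.11. P(B) = 213/300 = 0.71. P(C) = 54/300 = 0.18.
P(G) = P(G|A)·P(A) + P(G|B)·P(B) + P(G|C)·P(C)
      = 0.925·0.11 + 0.767·0.71 + 0.657·0.18
      = 0.10175 + 0.54457 + 0.11826 = 0.76458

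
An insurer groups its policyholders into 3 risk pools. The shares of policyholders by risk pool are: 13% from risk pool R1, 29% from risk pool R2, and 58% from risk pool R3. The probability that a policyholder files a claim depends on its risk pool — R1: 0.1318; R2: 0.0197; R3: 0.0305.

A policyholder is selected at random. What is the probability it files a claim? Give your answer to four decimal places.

By the law of total probability,
P(C) = P(C|R1)·P(R1) + P(C|R2)·P(R2) + P(C|R3)·P(R3)
      = 0.1318·0.13 + 0.0197·0.29 + 0.0305·0.58
      = 0.017134 + 0.005713 + 0.01769 = 0.040537

0.0405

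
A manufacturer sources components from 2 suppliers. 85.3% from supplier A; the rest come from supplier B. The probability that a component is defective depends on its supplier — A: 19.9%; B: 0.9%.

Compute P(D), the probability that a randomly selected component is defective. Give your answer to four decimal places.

P(B) = 1 − (0.853) = 0.147.
By the law of total probability,
P(D) = P(D|A)·P(A) + P(D|B)·P(B)
      = 0.199·0.853 + 0.009·0.147
      = 0.169747 + 0.001323 = 0.17107

0.1711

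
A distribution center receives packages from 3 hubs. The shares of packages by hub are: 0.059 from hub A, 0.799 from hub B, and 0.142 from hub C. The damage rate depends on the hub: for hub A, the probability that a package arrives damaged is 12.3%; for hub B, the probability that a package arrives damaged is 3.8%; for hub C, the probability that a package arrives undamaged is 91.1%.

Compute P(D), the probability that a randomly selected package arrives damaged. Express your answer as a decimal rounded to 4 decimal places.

0.0503

P(D|C) = 1 − 0.911 = 0.089.
P(D) = P(D|A)·P(A) + P(D|B)·P(B) + P(D|C)·P(C)
      = 0.123·0.059 + 0.038·0.799 + 0.089·0.142
      = 0.007257 + 0.030362 + 0.012638 = 0.050257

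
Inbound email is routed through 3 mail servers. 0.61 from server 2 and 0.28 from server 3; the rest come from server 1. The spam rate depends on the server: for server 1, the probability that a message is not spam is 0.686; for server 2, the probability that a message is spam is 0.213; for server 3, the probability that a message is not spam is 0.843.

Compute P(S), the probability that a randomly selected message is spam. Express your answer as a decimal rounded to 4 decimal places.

P(S) ≈ 0.2084

P(1) = 1 − (0.61 + 0.28) = 0.11.
P(S|1) = 1 − 0.686 = 0.314.
P(S|3) = 1 − 0.843 = 0.157.
By the law of total probability,
P(S) = P(S|1)·P(1) + P(S|2)·P(2) + P(S|3)·P(3)
      = 0.314·0.11 + 0.213·0.61 + 0.157·0.28
      = 0.03454 + 0.12993 + 0.04396 = 0.20843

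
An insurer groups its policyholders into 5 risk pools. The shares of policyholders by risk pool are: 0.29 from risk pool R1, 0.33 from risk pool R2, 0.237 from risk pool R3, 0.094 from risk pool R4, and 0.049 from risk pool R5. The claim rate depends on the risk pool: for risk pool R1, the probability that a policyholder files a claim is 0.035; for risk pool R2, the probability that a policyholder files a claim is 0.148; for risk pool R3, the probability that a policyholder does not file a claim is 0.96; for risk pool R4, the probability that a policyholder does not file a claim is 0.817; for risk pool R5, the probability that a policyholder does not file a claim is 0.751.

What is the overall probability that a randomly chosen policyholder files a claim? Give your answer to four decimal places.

P(C|R3) = 1 − 0.96 = 0.04.
P(C|R4) = 1 − 0.817 = 0.183.
P(C|R5) = 1 − 0.751 = 0.249.
P(C) = P(C|R1)·P(R1) + P(C|R2)·P(R2) + P(C|R3)·P(R3) + P(C|R4)·P(R4) + P(C|R5)·P(R5)
      = 0.035·0.29 + 0.148·0.33 + 0.04·0.237 + 0.183·0.094 + 0.249·0.049
      = 0.01015 + 0.04884 + 0.00948 + 0.017202 + 0.012201 = 0.097873

0.0979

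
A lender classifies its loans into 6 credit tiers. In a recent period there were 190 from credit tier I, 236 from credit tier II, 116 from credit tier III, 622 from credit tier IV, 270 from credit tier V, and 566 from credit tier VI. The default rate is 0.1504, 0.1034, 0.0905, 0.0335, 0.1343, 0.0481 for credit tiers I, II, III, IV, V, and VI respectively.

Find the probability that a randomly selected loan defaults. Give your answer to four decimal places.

Total: 190 + 236 + 116 + 622 + 270 + 566 = 2000.
P(I) = 190/2000 = 0.095. P(II) = 236/2000 = 0.118. P(III) = 116/2000 = 0.058. P(IV) = 622/2000 = 0.311. P(V) = 270/2000 = 0.135. P(VI) = 566/2000 = 0.283.
P(D) = P(D|I)·P(I) + P(D|II)·P(II) + P(D|III)·P(III) + P(D|IV)·P(IV) + P(D|V)·P(V) + P(D|VI)·P(VI)
      = 0.1504·0.095 + 0.1034·0.118 + 0.0905·0.058 + 0.0335·0.311 + 0.1343·0.135 + 0.0481·0.283
      = 0.014288 + 0.0122012 + 0.005249 + 0.0104185 + 0.0181305 + 0.0136123 = 0.0738995

P(D) ≈ 0.0739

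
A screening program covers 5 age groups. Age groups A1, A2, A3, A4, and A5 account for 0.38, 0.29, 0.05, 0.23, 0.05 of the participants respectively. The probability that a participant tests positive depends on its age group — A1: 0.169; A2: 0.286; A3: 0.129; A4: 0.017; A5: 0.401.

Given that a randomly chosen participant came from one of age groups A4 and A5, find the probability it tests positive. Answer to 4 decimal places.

0.0856

Let S = {A4, A5}.
P(S) = 0.23 + 0.05 = 0.28.
P(T ∩ S) = 0.017·0.23 + 0.401·0.05 = 0.00391 + 0.02005 = 0.02396.
P(T | S) = 0.02396 / 0.28 = 0.085571…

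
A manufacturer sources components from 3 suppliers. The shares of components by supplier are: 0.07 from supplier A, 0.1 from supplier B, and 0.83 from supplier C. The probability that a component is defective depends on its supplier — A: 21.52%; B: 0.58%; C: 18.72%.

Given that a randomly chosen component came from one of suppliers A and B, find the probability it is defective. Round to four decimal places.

Let S = {A, B}.
P(S) = 0.07 + 0.1 = 0.17.
P(D ∩ S) = 0.2152·0.07 + 0.0058·0.1 = 0.015064 + 0.00058 = 0.015644.
P(D | S) = 0.015644 / 0.17 = 0.092024…

0.0920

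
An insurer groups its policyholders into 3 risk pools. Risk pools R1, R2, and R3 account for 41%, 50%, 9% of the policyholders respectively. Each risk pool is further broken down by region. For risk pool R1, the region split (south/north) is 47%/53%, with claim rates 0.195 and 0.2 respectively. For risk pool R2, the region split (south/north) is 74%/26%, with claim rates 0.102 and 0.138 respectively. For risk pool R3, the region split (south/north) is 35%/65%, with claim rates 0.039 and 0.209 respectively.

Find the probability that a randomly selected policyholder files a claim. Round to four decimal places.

P(C) ≈ 0.1502

P(C|R1) = 0.47·0.195 + 0.53·0.2 = 0.09165 + 0.106 = 0.19765
P(C|R2) = 0.74·0.102 + 0.26·0.138 = 0.07548 + 0.03588 = 0.11136
P(C|R3) = 0.35·0.039 + 0.65·0.209 = 0.01365 + 0.13585 = 0.1495
By total probability over the outer partition,
P(C) = 0.41·0.19765 + 0.5·0.11136 + 0.09·0.1495
      = 0.0810365 + 0.05568 + 0.013455 = 0.1501715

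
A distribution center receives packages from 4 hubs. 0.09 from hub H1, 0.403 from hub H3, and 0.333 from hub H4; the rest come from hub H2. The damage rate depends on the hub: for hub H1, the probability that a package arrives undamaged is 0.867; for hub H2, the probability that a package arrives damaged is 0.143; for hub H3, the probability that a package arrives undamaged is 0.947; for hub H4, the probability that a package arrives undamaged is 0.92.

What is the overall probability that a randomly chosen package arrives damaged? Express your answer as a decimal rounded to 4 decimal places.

P(H2) = 1 − (0.09 + 0.403 + 0.333) = 0.174.
P(D|H1) = 1 − 0.867 = 0.133.
P(D|H3) = 1 − 0.947 = 0.053.
P(D|H4) = 1 − 0.92 = 0.08.
Using total probability over the partition,
P(D) = P(D|H1)·P(H1) + P(D|H2)·P(H2) + P(D|H3)·P(H3) + P(D|H4)·P(H4)
      = 0.133·0.09 + 0.143·0.174 + 0.053·0.403 + 0.08·0.333
      = 0.01197 + 0.024882 + 0.021359 + 0.02664 = 0.084851

P(D) ≈ 0.0849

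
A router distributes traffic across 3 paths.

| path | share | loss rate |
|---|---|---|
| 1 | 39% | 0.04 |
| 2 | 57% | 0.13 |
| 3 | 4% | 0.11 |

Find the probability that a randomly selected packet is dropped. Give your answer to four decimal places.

Summing over the partition,
P(L) = P(L|1)·P(1) + P(L|2)·P(2) + P(L|3)·P(3)
      = 0.04·0.39 + 0.13·0.57 + 0.11·0.04
      = 0.0156 + 0.0741 + 0.0044 = 0.0941

P(L) ≈ 0.0941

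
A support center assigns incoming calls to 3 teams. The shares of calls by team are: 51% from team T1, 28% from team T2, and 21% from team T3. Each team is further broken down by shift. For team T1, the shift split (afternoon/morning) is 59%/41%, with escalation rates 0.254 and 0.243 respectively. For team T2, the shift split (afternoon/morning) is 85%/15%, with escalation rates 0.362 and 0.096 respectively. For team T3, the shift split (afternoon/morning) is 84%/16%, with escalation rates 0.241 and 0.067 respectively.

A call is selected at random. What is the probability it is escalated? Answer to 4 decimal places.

P(E|T1) = 0.59·0.254 + 0.41·0.243 = 0.14986 + 0.09963 = 0.24949
P(E|T2) = 0.85·0.362 + 0.15·0.096 = 0.3077 + 0.0144 = 0.3221
P(E|T3) = 0.84·0.241 + 0.16·0.067 = 0.20244 + 0.01072 = 0.21316
By total probability over the outer partition,
P(E) = 0.51·0.24949 + 0.28·0.3221 + 0.21·0.21316
      = 0.1272399 + 0.090188 + 0.0447636 = 0.2621915

P(E) ≈ 0.2622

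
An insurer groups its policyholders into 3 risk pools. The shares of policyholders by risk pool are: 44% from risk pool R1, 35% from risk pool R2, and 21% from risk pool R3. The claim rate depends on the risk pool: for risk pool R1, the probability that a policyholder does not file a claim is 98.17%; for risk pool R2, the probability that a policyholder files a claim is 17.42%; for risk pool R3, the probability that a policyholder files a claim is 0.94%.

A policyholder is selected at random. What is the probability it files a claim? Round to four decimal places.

P(C) ≈ 0.0710

P(C|R1) = 1 − 0.9817 = 0.0183.
P(C) = P(C|R1)·P(R1) + P(C|R2)·P(R2) + P(C|R3)·P(R3)
      = 0.0183·0.44 + 0.1742·0.35 + 0.0094·0.21
      = 0.008052 + 0.06097 + 0.001974 = 0.070996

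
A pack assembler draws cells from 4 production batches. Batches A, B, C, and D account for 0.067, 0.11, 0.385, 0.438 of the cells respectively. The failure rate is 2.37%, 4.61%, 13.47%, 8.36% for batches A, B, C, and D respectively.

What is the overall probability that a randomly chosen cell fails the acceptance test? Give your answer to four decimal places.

0.0951

P(F) = P(F|A)·P(A) + P(F|B)·P(B) + P(F|C)·P(C) + P(F|D)·P(D)
      = 0.0237·0.067 + 0.0461·0.11 + 0.1347·0.385 + 0.0836·0.438
      = 0.0015879 + 0.005071 + 0.0518595 + 0.0366168 = 0.0951352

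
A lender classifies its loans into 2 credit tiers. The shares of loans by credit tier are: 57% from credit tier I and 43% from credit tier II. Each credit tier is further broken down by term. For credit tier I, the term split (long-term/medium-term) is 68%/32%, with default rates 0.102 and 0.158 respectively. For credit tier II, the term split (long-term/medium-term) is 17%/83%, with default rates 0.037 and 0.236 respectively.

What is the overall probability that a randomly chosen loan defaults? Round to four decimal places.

P(D|I) = 0.68·0.102 + 0.32·0.158 = 0.06936 + 0.05056 = 0.11992
P(D|II) = 0.17·0.037 + 0.83·0.236 = 0.00629 + 0.19588 = 0.20217
By total probability over the outer partition,
P(D) = 0.57·0.11992 + 0.43·0.20217
      = 0.0683544 + 0.0869331 = 0.1552875

P(D) ≈ 0.1553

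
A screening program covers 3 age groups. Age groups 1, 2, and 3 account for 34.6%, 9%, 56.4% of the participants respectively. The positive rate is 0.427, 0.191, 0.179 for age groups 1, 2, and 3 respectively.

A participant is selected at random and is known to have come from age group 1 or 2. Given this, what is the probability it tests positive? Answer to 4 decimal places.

P(T|S) ≈ 0.3783

Let S = {1, 2}.
P(S) = 0.346 + 0.09 = 0.436.
P(T ∩ S) = 0.427·0.346 + 0.191·0.09 = 0.147742 + 0.01719 = 0.164932.
P(T | S) = 0.164932 / 0.436 = 0.378284…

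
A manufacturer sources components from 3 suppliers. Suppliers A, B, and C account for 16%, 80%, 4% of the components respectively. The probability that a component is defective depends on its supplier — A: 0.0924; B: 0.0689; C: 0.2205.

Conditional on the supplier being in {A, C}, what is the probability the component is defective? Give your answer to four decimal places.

P(D|S) ≈ 0.1180

Let S = {A, C}.
P(S) = 0.16 + 0.04 = 0.2.
P(D ∩ S) = 0.0924·0.16 + 0.2205·0.04 = 0.014784 + 0.00882 = 0.023604.
P(D | S) = 0.023604 / 0.2 = 0.118020…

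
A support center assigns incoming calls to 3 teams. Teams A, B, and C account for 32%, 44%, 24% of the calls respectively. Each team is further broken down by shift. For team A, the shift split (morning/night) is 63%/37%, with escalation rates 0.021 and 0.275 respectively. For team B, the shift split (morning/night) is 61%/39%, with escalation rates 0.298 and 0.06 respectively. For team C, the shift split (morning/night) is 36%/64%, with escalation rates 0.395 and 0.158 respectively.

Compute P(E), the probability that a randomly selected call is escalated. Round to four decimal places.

P(E|A) = 0.63·0.021 + 0.37·0.275 = 0.01323 + 0.10175 = 0.11498
P(E|B) = 0.61·0.298 + 0.39·0.06 = 0.18178 + 0.0234 = 0.20518
P(E|C) = 0.36·0.395 + 0.64·0.158 = 0.1422 + 0.10112 = 0.24332
By total probability over the outer partition,
P(E) = 0.32·0.11498 + 0.44·0.20518 + 0.24·0.24332
      = 0.0367936 + 0.0902792 + 0.0583968 = 0.1854696

0.1855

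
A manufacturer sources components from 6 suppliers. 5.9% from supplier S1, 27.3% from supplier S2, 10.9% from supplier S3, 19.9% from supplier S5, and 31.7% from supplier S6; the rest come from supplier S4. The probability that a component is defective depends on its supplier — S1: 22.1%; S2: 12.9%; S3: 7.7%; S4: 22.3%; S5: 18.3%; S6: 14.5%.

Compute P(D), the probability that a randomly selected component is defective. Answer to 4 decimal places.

P(D) ≈ 0.1486

P(S4) = 1 − (0.059 + 0.273 + 0.109 + 0.199 + 0.317) = 0.043.
Using total probability over the partition,
P(D) = P(D|S1)·P(S1) + P(D|S2)·P(S2) + P(D|S3)·P(S3) + P(D|S4)·P(S4) + P(D|S5)·P(S5) + P(D|S6)·P(S6)
      = 0.221·0.059 + 0.129·0.273 + 0.077·0.109 + 0.223·0.043 + 0.183·0.199 + 0.145·0.317
      = 0.013039 + 0.035217 + 0.008393 + 0.009589 + 0.036417 + 0.045965 = 0.14862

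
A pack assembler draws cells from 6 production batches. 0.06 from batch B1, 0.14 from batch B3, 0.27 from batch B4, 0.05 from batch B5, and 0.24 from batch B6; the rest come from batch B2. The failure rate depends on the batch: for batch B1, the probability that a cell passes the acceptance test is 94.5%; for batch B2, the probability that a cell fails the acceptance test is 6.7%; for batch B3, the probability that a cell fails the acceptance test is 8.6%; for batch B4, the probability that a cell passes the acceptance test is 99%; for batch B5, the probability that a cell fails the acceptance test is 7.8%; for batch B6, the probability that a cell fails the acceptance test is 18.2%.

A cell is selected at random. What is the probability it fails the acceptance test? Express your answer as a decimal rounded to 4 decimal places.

P(B2) = 1 − (0.06 + 0.14 + 0.27 + 0.05 + 0.24) = 0.24.
P(F|B1) = 1 − 0.945 = 0.055.
P(F|B4) = 1 − 0.99 = 0.01.
P(F) = P(F|B1)·P(B1) + P(F|B2)·P(B2) + P(F|B3)·P(B3) + P(F|B4)·P(B4) + P(F|B5)·P(B5) + P(F|B6)·P(B6)
      = 0.055·0.06 + 0.067·0.24 + 0.086·0.14 + 0.01·0.27 + 0.078·0.05 + 0.182·0.24
      = 0.0033 + 0.01608 + 0.01204 + 0.0027 + 0.0039 + 0.04368 = 0.0817

P(F) ≈ 0.0817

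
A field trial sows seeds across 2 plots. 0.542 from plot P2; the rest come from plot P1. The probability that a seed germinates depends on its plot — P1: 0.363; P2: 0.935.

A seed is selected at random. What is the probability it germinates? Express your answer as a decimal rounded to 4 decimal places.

P(P1) = 1 − (0.542) = 0.458.
Summing over the partition,
P(G) = P(G|P1)·P(P1) + P(G|P2)·P(P2)
      = 0.363·0.458 + 0.935·0.542
      = 0.166254 + 0.50677 = 0.673024

P(G) ≈ 0.6730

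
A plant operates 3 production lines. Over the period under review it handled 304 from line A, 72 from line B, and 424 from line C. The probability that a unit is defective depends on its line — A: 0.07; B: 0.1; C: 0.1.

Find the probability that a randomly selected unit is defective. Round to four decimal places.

Total: 304 + 72 + 424 = 800.
P(A) = 304/800 = 0.38. P(B) = 72/800 = 0.09. P(C) = 424/800 = 0.53.
Using total probability over the partition,
P(D) = P(D|A)·P(A) + P(D|B)·P(B) + P(D|C)·P(C)
      = 0.07·0.38 + 0.1·0.09 + 0.1·0.53
      = 0.0266 + 0.009 + 0.053 = 0.0886

0.0886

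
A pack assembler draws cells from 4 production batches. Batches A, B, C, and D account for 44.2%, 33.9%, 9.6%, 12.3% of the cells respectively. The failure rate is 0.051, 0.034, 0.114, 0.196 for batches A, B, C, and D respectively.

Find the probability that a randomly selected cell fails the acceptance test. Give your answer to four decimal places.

P(F) ≈ 0.0691

Using total probability over the partition,
P(F) = P(F|A)·P(A) + P(F|B)·P(B) + P(F|C)·P(C) + P(F|D)·P(D)
      = 0.051·0.442 + 0.034·0.339 + 0.114·0.096 + 0.196·0.123
      = 0.022542 + 0.011526 + 0.010944 + 0.024108 = 0.06912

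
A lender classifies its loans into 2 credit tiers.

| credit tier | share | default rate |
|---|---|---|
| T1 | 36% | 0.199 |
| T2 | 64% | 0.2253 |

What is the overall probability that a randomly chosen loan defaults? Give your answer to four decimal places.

P(D) ≈ 0.2158

Using total probability over the partition,
P(D) = P(D|T1)·P(T1) + P(D|T2)·P(T2)
      = 0.199·0.36 + 0.2253·0.64
      = 0.07164 + 0.144192 = 0.215832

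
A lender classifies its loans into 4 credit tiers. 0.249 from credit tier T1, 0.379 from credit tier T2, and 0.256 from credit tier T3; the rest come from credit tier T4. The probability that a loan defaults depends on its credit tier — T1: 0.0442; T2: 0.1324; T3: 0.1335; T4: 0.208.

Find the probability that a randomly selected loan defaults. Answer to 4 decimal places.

0.1195

P(T4) = 1 − (0.249 + 0.379 + 0.256) = 0.116.
Using total probability over the partition,
P(D) = P(D|T1)·P(T1) + P(D|T2)·P(T2) + P(D|T3)·P(T3) + P(D|T4)·P(T4)
      = 0.0442·0.249 + 0.1324·0.379 + 0.1335·0.256 + 0.208·0.116
      = 0.0110058 + 0.0501796 + 0.034176 + 0.024128 = 0.1194894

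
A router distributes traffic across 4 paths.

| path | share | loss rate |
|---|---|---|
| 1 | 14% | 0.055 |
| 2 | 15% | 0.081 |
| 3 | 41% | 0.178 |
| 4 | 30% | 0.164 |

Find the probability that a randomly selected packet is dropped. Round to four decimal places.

0.1420

Summing over the partition,
P(L) = P(L|1)·P(1) + P(L|2)·P(2) + P(L|3)·P(3) + P(L|4)·P(4)
      = 0.055·0.14 + 0.081·0.15 + 0.178·0.41 + 0.164·0.3
      = 0.0077 + 0.01215 + 0.07298 + 0.0492 = 0.14203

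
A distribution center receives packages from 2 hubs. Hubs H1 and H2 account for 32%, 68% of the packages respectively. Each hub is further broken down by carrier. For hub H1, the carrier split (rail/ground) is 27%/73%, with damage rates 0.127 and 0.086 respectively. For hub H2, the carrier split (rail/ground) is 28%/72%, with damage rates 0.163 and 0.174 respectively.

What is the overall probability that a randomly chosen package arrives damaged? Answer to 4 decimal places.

P(D) ≈ 0.1473

P(D|H1) = 0.27·0.127 + 0.73·0.086 = 0.03429 + 0.06278 = 0.09707
P(D|H2) = 0.28·0.163 + 0.72·0.174 = 0.04564 + 0.12528 = 0.17092
Then overall,
P(D) = 0.32·0.09707 + 0.68·0.17092
      = 0.0310624 + 0.1162256 = 0.147288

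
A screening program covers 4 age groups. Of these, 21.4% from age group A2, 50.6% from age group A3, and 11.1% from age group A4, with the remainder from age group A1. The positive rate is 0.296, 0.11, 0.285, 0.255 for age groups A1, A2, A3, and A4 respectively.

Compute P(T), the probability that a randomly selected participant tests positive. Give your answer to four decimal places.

0.2461

P(A1) = 1 − (0.214 + 0.506 + 0.111) = 0.169.
P(T) = P(T|A1)·P(A1) + P(T|A2)·P(A2) + P(T|A3)·P(A3) + P(T|A4)·P(A4)
      = 0.296·0.169 + 0.11·0.214 + 0.285·0.506 + 0.255·0.111
      = 0.050024 + 0.02354 + 0.14421 + 0.028305 = 0.246079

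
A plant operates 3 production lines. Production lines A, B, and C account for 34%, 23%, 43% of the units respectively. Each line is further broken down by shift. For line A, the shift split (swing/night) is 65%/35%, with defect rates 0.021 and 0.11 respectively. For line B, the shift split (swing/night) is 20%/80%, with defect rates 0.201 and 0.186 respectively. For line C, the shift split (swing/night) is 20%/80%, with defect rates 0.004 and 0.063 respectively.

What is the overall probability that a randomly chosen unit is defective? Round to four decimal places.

P(D|A) = 0.65·0.021 + 0.35·0.11 = 0.01365 + 0.0385 = 0.05215
P(D|B) = 0.2·0.201 + 0.8·0.186 = 0.0402 + 0.1488 = 0.189
P(D|C) = 0.2·0.004 + 0.8·0.063 = 0.0008 + 0.0504 = 0.0512
Then overall,
P(D) = 0.34·0.05215 + 0.23·0.189 + 0.43·0.0512
      = 0.017731 + 0.04347 + 0.022016 = 0.083217

0.0832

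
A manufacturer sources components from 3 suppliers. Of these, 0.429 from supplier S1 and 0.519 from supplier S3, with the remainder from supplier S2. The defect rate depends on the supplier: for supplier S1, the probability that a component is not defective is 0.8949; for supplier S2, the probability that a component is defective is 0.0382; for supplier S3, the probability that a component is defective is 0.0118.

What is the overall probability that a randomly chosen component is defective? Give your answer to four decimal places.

P(D) ≈ 0.0532

P(S2) = 1 − (0.429 + 0.519) = 0.052.
P(D|S1) = 1 − 0.8949 = 0.1051.
Using total probability over the partition,
P(D) = P(D|S1)·P(S1) + P(D|S2)·P(S2) + P(D|S3)·P(S3)
      = 0.1051·0.429 + 0.0382·0.052 + 0.0118·0.519
      = 0.0450879 + 0.0019864 + 0.0061242 = 0.0531985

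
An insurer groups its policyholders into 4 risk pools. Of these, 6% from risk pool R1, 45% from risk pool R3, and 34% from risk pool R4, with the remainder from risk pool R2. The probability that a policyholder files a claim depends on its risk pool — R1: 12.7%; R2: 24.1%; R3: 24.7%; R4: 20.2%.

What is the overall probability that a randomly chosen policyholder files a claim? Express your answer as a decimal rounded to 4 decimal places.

P(R2) = 1 − (0.06 + 0.45 + 0.34) = 0.15.
Using total probability over the partition,
P(C) = P(C|R1)·P(R1) + P(C|R2)·P(R2) + P(C|R3)·P(R3) + P(C|R4)·P(R4)
      = 0.127·0.06 + 0.241·0.15 + 0.247·0.45 + 0.202·0.34
      = 0.00762 + 0.03615 + 0.11115 + 0.06868 = 0.2236

P(C) ≈ 0.2236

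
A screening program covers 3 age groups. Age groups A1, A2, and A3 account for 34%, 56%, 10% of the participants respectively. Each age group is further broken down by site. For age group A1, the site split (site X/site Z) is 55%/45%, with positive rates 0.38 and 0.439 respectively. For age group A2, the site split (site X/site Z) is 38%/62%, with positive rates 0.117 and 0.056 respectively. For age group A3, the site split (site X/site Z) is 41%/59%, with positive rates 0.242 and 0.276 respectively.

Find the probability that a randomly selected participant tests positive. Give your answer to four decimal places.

0.2088

P(T|A1) = 0.55·0.38 + 0.45·0.439 = 0.209 + 0.19755 = 0.40655
P(T|A2) = 0.38·0.117 + 0.62·0.056 = 0.04446 + 0.03472 = 0.07918
P(T|A3) = 0.41·0.242 + 0.59·0.276 = 0.09922 + 0.16284 = 0.26206
By total probability over the outer partition,
P(T) = 0.34·0.40655 + 0.56·0.07918 + 0.1·0.26206
      = 0.138227 + 0.0443408 + 0.026206 = 0.2087738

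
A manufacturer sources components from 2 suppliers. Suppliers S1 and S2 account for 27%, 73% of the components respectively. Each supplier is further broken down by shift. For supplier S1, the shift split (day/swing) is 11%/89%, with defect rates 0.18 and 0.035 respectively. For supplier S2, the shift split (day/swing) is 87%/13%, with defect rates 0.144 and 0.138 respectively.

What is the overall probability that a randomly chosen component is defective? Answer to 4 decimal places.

0.1183

P(D|S1) = 0.11·0.18 + 0.89·0.035 = 0.0198 + 0.03115 = 0.05095
P(D|S2) = 0.87·0.144 + 0.13·0.138 = 0.12528 + 0.01794 = 0.14322
Then overall,
P(D) = 0.27·0.05095 + 0.73·0.14322
      = 0.0137565 + 0.1045506 = 0.1183071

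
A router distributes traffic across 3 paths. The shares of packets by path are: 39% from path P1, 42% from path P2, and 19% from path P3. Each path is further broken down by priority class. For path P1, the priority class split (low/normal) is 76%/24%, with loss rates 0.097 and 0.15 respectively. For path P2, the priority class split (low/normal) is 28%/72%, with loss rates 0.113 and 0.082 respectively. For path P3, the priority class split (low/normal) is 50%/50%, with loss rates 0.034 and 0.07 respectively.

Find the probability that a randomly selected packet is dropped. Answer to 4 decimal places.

P(L|P1) = 0.76·0.097 + 0.24·0.15 = 0.07372 + 0.036 = 0.10972
P(L|P2) = 0.28·0.113 + 0.72·0.082 = 0.03164 + 0.05904 = 0.09068
P(L|P3) = 0.5·0.034 + 0.5·0.07 = 0.017 + 0.035 = 0.052
By total probability over the outer partition,
P(L) = 0.39·0.10972 + 0.42·0.09068 + 0.19·0.052
      = 0.0427908 + 0.0380856 + 0.00988 = 0.0907564

0.0908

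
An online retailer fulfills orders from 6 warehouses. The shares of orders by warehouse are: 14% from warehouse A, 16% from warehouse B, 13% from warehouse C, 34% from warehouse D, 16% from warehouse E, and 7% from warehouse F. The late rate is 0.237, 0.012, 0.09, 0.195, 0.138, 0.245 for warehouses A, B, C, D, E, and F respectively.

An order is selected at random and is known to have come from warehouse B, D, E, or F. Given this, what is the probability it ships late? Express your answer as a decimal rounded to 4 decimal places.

Let S = {B, D, E, F}.
P(S) = 0.16 + 0.34 + 0.16 + 0.07 = 0.73.
P(L ∩ S) = 0.012·0.16 + 0.195·0.34 + 0.138·0.16 + 0.245·0.07 = 0.00192 + 0.0663 + 0.02208 + 0.01715 = 0.10745.
P(L | S) = 0.10745 / 0.73 = 0.147192…

0.1472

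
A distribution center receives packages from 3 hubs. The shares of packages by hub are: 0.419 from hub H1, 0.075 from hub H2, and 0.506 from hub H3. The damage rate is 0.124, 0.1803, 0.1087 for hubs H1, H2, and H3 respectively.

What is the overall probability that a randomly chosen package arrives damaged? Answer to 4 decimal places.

P(D) = P(D|H1)·P(H1) + P(D|H2)·P(H2) + P(D|H3)·P(H3)
      = 0.124·0.419 + 0.1803·0.075 + 0.1087·0.506
      = 0.051956 + 0.0135225 + 0.0550022 = 0.1204807

0.1205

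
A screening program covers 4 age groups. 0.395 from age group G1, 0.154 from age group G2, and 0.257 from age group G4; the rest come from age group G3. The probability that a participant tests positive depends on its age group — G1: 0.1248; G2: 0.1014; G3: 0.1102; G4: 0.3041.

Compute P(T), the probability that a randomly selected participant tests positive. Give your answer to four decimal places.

P(T) ≈ 0.1644

P(G3) = 1 − (0.395 + 0.154 + 0.257) = 0.194.
Summing over the partition,
P(T) = P(T|G1)·P(G1) + P(T|G2)·P(G2) + P(T|G3)·P(G3) + P(T|G4)·P(G4)
      = 0.1248·0.395 + 0.1014·0.154 + 0.1102·0.194 + 0.3041·0.257
      = 0.049296 + 0.0156156 + 0.0213788 + 0.0781537 = 0.1644441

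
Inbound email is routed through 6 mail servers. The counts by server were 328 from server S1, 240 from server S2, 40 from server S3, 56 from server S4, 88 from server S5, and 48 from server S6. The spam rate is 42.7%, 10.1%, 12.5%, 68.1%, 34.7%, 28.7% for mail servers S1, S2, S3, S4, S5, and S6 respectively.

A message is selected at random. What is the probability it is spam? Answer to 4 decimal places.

Total: 328 + 240 + 40 + 56 + 88 + 48 = 800.
P(S1) = 328/800 = 0.41. P(S2) = 240/800 = 0.3. P(S3) = 40/800 = 0.05. P(S4) = 56/800 = 0.07. P(S5) = 88/800 = 0.11. P(S6) = 48/800 = 0.06.
By the law of total probability,
P(S) = P(S|S1)·P(S1) + P(S|S2)·P(S2) + P(S|S3)·P(S3) + P(S|S4)·P(S4) + P(S|S5)·P(S5) + P(S|S6)·P(S6)
      = 0.427·0.41 + 0.101·0.3 + 0.125·0.05 + 0.681·0.07 + 0.347·0.11 + 0.287·0.06
      = 0.17507 + 0.0303 + 0.00625 + 0.04767 + 0.03817 + 0.01722 = 0.31468

0.3147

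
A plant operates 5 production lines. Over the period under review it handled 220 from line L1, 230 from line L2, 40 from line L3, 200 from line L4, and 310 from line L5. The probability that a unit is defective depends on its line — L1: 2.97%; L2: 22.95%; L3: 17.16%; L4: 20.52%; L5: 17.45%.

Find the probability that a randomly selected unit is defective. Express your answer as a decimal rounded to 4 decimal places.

Total: 220 + 230 + 40 + 200 + 310 = 1000.
P(L1) = 220/1000 = 0.22. P(L2) = 230/1000 = 0.23. P(L3) = 40/1000 = 0.04. P(L4) = 200/1000 = 0.2. P(L5) = 310/1000 = 0.31.
Summing over the partition,
P(D) = P(D|L1)·P(L1) + P(D|L2)·P(L2) + P(D|L3)·P(L3) + P(D|L4)·P(L4) + P(D|L5)·P(L5)
      = 0.0297·0.22 + 0.2295·0.23 + 0.1716·0.04 + 0.2052·0.2 + 0.1745·0.31
      = 0.006534 + 0.052785 + 0.006864 + 0.04104 + 0.054095 = 0.161318

P(D) ≈ 0.1613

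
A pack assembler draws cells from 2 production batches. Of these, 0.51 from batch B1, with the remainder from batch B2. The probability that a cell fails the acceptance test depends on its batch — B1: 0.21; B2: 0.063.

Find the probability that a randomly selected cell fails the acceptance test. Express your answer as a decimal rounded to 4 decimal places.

P(B2) = 1 − (0.51) = 0.49.
P(F) = P(F|B1)·P(B1) + P(F|B2)·P(B2)
      = 0.21·0.51 + 0.063·0.49
      = 0.1071 + 0.03087 = 0.13797

0.1380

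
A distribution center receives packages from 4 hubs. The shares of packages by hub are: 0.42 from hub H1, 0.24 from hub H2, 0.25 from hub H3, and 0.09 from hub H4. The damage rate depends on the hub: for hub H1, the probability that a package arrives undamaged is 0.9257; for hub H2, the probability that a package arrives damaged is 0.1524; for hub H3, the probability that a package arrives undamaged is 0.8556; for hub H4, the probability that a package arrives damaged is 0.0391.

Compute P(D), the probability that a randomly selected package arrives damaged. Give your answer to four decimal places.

P(D) ≈ 0.1074

P(D|H1) = 1 − 0.9257 = 0.0743.
P(D|H3) = 1 − 0.8556 = 0.1444.
P(D) = P(D|H1)·P(H1) + P(D|H2)·P(H2) + P(D|H3)·P(H3) + P(D|H4)·P(H4)
      = 0.0743·0.42 + 0.1524·0.24 + 0.1444·0.25 + 0.0391·0.09
      = 0.031206 + 0.036576 + 0.0361 + 0.003519 = 0.107401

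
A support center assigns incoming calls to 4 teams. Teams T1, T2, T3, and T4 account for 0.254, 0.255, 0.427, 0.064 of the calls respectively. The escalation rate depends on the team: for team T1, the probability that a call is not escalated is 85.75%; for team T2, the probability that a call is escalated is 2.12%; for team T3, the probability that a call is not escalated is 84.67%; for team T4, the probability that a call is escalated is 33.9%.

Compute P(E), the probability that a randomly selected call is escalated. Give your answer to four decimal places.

P(E|T1) = 1 − 0.8575 = 0.1425.
P(E|T3) = 1 − 0.8467 = 0.1533.
P(E) = P(E|T1)·P(T1) + P(E|T2)·P(T2) + P(E|T3)·P(T3) + P(E|T4)·P(T4)
      = 0.1425·0.254 + 0.0212·0.255 + 0.1533·0.427 + 0.339·0.064
      = 0.036195 + 0.005406 + 0.0654591 + 0.021696 = 0.1287561

0.1288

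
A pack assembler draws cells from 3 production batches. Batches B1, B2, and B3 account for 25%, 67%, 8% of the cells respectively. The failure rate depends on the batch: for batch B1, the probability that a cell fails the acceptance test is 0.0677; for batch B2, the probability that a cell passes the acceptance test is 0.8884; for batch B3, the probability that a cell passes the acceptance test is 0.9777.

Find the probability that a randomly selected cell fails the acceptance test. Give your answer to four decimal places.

P(F|B2) = 1 − 0.8884 = 0.1116.
P(F|B3) = 1 − 0.9777 = 0.0223.
Using total probability over the partition,
P(F) = P(F|B1)·P(B1) + P(F|B2)·P(B2) + P(F|B3)·P(B3)
      = 0.0677·0.25 + 0.1116·0.67 + 0.0223·0.08
      = 0.016925 + 0.074772 + 0.001784 = 0.093481

0.0935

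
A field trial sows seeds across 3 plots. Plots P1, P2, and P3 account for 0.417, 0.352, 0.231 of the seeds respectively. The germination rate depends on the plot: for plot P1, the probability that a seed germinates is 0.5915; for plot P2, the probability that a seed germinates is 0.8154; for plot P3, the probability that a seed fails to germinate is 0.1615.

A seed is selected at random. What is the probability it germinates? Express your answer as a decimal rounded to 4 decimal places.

P(G|P3) = 1 − 0.1615 = 0.8385.
P(G) = P(G|P1)·P(P1) + P(G|P2)·P(P2) + P(G|P3)·P(P3)
      = 0.5915·0.417 + 0.8154·0.352 + 0.8385·0.231
      = 0.2466555 + 0.2870208 + 0.1936935 = 0.7273698

0.7274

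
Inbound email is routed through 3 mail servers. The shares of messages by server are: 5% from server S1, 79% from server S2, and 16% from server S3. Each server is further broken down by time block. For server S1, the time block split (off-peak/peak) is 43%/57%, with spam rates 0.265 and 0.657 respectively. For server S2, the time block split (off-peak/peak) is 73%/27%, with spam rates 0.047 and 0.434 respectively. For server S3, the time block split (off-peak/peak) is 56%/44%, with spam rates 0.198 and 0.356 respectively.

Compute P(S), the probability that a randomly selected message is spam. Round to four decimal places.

0.1869

P(S|S1) = 0.43·0.265 + 0.57·0.657 = 0.11395 + 0.37449 = 0.48844
P(S|S2) = 0.73·0.047 + 0.27·0.434 = 0.03431 + 0.11718 = 0.15149
P(S|S3) = 0.56·0.198 + 0.44·0.356 = 0.11088 + 0.15664 = 0.26752
By total probability over the outer partition,
P(S) = 0.05·0.48844 + 0.79·0.15149 + 0.16·0.26752
      = 0.024422 + 0.1196771 + 0.0428032 = 0.1869023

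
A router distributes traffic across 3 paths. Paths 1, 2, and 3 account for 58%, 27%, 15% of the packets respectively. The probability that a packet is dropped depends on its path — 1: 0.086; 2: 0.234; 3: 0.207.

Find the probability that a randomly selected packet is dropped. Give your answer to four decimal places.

Summing over the partition,
P(L) = P(L|1)·P(1) + P(L|2)·P(2) + P(L|3)·P(3)
      = 0.086·0.58 + 0.234·0.27 + 0.207·0.15
      = 0.04988 + 0.06318 + 0.03105 = 0.14411

0.1441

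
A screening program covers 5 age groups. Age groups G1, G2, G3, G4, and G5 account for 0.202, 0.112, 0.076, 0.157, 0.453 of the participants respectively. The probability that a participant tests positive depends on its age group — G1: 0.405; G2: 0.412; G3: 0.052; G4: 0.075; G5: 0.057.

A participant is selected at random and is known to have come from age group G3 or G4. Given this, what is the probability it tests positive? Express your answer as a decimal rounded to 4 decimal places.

Let S = {G3, G4}.
P(S) = 0.076 + 0.157 = 0.233.
P(T ∩ S) = 0.052·0.076 + 0.075·0.157 = 0.003952 + 0.011775 = 0.015727.
P(T | S) = 0.015727 / 0.233 = 0.067498…

0.0675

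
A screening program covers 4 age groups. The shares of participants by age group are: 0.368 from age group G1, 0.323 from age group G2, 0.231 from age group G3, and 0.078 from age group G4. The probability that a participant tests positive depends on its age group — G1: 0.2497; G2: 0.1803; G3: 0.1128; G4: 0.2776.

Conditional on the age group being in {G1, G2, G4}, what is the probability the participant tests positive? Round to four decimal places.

0.2234

Let S = {G1, G2, G4}.
P(S) = 0.368 + 0.323 + 0.078 = 0.769.
P(T ∩ S) = 0.2497·0.368 + 0.1803·0.323 + 0.2776·0.078 = 0.0918896 + 0.0582369 + 0.0216528 = 0.1717793.
P(T | S) = 0.1717793 / 0.769 = 0.223380…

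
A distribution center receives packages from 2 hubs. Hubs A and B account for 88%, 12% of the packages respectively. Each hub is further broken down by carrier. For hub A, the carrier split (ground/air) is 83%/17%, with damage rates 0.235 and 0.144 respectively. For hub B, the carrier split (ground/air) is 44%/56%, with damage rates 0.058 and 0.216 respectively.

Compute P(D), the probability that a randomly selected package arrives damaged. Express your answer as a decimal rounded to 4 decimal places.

P(D|A) = 0.83·0.235 + 0.17·0.144 = 0.19505 + 0.02448 = 0.21953
P(D|B) = 0.44·0.058 + 0.56·0.216 = 0.02552 + 0.12096 = 0.14648
By total probability over the outer partition,
P(D) = 0.88·0.21953 + 0.12·0.14648
      = 0.1931864 + 0.0175776 = 0.210764

P(D) ≈ 0.2108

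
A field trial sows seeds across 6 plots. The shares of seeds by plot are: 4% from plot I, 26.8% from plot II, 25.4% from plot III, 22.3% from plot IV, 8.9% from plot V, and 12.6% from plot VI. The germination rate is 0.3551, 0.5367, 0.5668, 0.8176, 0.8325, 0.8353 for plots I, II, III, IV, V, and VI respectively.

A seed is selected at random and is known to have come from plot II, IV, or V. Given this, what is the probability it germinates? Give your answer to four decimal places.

Let S = {II, IV, V}.
P(S) = 0.268 + 0.223 + 0.089 = 0.58.
P(G ∩ S) = 0.5367·0.268 + 0.8176·0.223 + 0.8325·0.089 = 0.1438356 + 0.1823248 + 0.0740925 = 0.4002529.
P(G | S) = 0.4002529 / 0.58 = 0.690091…

0.6901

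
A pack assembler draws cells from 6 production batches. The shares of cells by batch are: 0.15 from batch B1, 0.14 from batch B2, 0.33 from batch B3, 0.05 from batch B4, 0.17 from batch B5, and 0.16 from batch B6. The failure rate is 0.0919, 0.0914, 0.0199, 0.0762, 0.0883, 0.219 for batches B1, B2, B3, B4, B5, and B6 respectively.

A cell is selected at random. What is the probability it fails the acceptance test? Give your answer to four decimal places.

P(F) = P(F|B1)·P(B1) + P(F|B2)·P(B2) + P(F|B3)·P(B3) + P(F|B4)·P(B4) + P(F|B5)·P(B5) + P(F|B6)·P(B6)
      = 0.0919·0.15 + 0.0914·0.14 + 0.0199·0.33 + 0.0762·0.05 + 0.0883·0.17 + 0.219·0.16
      = 0.013785 + 0.012796 + 0.006567 + 0.00381 + 0.015011 + 0.03504 = 0.087009

0.0870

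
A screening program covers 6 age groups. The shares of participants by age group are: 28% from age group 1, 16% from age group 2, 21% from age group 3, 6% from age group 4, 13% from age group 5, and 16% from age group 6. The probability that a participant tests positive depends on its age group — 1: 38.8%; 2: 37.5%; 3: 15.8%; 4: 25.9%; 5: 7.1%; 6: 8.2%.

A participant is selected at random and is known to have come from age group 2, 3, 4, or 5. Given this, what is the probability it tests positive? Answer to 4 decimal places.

0.2106

Let S = {2, 3, 4, 5}.
P(S) = 0.16 + 0.21 + 0.06 + 0.13 = 0.56.
P(T ∩ S) = 0.375·0.16 + 0.158·0.21 + 0.259·0.06 + 0.071·0.13 = 0.06 + 0.03318 + 0.01554 + 0.00923 = 0.11795.
P(T | S) = 0.11795 / 0.56 = 0.210625…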